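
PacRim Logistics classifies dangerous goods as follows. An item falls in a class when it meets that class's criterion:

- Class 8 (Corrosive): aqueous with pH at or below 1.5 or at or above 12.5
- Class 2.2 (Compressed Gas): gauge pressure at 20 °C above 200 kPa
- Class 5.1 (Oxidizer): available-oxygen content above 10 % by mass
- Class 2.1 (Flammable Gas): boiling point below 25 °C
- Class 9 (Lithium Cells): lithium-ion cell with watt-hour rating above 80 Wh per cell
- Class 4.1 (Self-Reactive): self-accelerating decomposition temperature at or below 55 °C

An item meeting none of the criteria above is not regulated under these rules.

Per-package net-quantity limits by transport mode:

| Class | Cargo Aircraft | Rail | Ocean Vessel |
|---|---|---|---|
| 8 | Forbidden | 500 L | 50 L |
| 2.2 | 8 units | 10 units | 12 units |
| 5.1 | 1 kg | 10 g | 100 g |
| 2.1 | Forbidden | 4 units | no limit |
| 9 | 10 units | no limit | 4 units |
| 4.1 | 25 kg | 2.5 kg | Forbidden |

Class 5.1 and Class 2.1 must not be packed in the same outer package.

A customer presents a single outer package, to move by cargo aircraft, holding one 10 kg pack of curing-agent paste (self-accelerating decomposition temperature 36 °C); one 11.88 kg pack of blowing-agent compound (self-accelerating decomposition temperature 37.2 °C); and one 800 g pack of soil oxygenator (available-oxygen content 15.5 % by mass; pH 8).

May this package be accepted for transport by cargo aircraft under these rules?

Yes

The curing-agent paste has self-accelerating decomposition temperature 36 °C, which is ≤ 55 °C, so it is Class 4.1 (Self-Reactive).
The blowing-agent compound has self-accelerating decomposition temperature 37.2 °C, which is ≤ 55 °C, so it is Class 4.1 (Self-Reactive).
Soil oxygenator: available-oxygen content 15.5 % by mass > 10 % by mass → Class 5.1 (Oxidizer).
Class 5.1 quantity: 800 g.
That is within the Class 5.1 cargo aircraft limit of 1 kg.
Class 4.1 net quantity: 10 kg + 11.88 kg = 21.88 kg.
21.88 kg ≤ 25 kg (cargo aircraft limit, Class 4.1) — within limit.
The segregation rule (Class 5.1 with Class 2.1) does not apply to Class 5.1 with Class 4.1.
Every hazard class is within its cargo aircraft limit and no segregation rule is violated.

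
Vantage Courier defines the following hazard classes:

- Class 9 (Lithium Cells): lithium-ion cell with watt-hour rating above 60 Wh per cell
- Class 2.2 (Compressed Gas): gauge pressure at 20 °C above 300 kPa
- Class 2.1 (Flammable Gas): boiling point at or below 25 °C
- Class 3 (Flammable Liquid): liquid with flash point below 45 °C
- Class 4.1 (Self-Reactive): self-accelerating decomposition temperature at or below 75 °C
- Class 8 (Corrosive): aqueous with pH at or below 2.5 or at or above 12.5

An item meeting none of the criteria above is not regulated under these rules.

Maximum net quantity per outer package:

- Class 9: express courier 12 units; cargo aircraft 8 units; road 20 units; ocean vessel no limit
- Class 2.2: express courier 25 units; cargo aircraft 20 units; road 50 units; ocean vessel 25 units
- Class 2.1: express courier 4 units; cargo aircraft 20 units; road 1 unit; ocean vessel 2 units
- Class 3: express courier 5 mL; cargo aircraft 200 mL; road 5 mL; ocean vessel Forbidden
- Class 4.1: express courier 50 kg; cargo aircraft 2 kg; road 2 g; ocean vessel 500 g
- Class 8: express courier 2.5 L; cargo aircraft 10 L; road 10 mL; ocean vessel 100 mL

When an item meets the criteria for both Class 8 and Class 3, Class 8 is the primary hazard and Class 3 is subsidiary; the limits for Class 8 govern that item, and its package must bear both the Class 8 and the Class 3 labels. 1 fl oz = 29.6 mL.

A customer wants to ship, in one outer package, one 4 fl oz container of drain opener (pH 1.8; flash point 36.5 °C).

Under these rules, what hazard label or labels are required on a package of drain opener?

Class 3 and 8

Drain opener: pH 1.8 ≤ 2.5 → Class 8 (Corrosive).
Drain opener: flash point 36.5 °C < 45 °C → Class 3 (Flammable Liquid).
By the precedence rule Class 8 is primary and Class 3 is subsidiary, and that rule requires both labels on the package.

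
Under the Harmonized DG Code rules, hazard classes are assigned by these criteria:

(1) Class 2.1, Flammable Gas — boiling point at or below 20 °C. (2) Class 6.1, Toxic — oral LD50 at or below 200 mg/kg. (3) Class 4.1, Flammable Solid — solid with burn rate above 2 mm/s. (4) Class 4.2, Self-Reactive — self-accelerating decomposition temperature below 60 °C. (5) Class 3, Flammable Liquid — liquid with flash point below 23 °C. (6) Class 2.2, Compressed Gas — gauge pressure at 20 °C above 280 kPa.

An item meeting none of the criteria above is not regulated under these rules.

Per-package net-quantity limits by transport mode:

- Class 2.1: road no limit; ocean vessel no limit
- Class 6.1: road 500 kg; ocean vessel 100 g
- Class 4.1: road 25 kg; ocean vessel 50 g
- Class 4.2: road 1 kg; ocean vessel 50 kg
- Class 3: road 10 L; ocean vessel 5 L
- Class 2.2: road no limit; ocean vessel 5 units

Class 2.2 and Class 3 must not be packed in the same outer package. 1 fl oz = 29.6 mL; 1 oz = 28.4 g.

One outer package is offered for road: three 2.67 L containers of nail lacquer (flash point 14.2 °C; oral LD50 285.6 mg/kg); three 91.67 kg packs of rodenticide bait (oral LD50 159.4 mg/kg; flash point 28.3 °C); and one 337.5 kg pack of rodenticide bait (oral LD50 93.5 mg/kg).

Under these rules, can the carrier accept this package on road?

With flash point 14.2 °C (< 23 °C), the nail lacquer falls in Class 3.
The rodenticide bait has oral LD50 159.4 mg/kg, which is ≤ 200 mg/kg, so it is Class 6.1 (Toxic).
With oral LD50 93.5 mg/kg (≤ 200 mg/kg), the rodenticide bait falls in Class 6.1.
Total Class 6.1: (three 91.67 kg packs = 275.01 kg) + 337.5 kg = 612.51 kg.
That exceeds the Class 6.1 road limit of 500 kg.
Class 3 quantity: three 2.67 L containers = 8.01 L.
8.01 L ≤ 10 L (road limit, Class 3) — within limit.
The segregation rule (Class 2.2 with Class 3) does not apply to Class 6.1 with Class 3.

No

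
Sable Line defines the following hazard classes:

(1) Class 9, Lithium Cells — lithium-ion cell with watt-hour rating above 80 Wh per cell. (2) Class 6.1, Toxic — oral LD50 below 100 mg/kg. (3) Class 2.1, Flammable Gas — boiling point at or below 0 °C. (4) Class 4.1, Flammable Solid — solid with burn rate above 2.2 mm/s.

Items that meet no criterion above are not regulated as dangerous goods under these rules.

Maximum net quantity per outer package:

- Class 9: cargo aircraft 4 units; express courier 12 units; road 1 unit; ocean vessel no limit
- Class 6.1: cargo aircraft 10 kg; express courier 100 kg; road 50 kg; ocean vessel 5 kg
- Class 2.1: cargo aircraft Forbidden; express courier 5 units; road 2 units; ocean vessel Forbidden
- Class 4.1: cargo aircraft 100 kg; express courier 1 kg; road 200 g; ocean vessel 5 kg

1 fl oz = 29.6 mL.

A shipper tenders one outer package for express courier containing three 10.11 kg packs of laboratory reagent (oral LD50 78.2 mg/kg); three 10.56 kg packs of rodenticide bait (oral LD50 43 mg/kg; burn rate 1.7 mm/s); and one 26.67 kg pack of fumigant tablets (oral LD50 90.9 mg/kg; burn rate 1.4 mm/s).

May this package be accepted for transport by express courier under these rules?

Yes

The laboratory reagent has oral LD50 78.2 mg/kg, which is < 100 mg/kg, so it is Class 6.1 (Toxic).
Rodenticide bait: oral LD50 43 mg/kg < 100 mg/kg → Class 6.1 (Toxic).
The fumigant tablets have oral LD50 90.9 mg/kg, which is < 100 mg/kg, so they are Class 6.1 (Toxic).
Class 6.1 net quantity: (three 10.11 kg packs = 30.33 kg) + (three 10.56 kg packs = 31.68 kg) + 26.67 kg = 88.68 kg.
88.68 kg is within the express courier limit of 100 kg for Class 6.1.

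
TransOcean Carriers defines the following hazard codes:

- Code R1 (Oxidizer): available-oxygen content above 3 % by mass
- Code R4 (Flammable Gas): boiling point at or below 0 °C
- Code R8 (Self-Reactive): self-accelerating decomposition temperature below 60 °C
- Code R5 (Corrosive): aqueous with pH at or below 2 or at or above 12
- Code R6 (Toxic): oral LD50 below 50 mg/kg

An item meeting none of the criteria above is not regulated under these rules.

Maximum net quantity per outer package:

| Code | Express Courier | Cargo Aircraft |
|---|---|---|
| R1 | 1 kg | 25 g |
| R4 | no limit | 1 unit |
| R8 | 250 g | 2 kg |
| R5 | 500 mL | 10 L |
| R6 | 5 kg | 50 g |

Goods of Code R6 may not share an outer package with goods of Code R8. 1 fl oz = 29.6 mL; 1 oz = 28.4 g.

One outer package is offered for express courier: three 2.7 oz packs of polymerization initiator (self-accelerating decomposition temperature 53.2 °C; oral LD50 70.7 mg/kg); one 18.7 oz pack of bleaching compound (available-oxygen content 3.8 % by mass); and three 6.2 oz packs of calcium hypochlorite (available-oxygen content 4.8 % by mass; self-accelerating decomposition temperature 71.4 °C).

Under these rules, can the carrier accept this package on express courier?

No

Polymerization initiator: self-accelerating decomposition temperature 53.2 °C < 60 °C → Code R8 (Self-Reactive).
With available-oxygen content 3.8 % by mass (> 3 % by mass), the bleaching compound falls in Code R1.
Calcium hypochlorite: available-oxygen content 4.8 % by mass > 3 % by mass → Code R1 (Oxidizer).
Total Code R1: (one 18.7 oz pack = 531.08 g) + (three 6.2 oz packs = 528.24 g) = 1059.32 g.
1059.32 g exceeds the express courier limit of 1 kg for Code R1.
Code R8 quantity: three 2.7 oz packs = 230.04 g.
That is within the Code R8 express courier limit of 250 g.
The segregation rule (Code R6 with Code R8) does not apply to Code R1 with Code R8.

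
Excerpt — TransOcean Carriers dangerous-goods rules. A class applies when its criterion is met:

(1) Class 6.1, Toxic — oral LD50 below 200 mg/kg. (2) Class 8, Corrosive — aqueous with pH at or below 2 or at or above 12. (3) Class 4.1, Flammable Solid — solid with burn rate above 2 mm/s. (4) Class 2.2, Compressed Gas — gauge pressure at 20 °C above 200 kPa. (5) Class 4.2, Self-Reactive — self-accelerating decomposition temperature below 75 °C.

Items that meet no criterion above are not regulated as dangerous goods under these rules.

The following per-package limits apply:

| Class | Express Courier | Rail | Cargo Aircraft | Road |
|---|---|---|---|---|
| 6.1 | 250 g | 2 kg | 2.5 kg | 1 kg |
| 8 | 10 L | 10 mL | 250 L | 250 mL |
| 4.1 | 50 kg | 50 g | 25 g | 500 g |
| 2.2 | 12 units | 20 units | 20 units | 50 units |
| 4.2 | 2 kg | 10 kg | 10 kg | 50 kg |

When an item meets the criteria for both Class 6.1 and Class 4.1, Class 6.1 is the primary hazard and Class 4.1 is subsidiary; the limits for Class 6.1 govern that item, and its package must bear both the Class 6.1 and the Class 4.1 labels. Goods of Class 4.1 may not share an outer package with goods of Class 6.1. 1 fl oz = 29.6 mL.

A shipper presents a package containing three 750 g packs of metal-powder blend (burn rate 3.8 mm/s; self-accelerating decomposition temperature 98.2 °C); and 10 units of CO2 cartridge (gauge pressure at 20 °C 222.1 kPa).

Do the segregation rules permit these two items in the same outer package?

Metal-powder blend: burn rate 3.8 mm/s > 2 mm/s → Class 4.1 (Flammable Solid).
The CO2 cartridge has gauge pressure at 20 °C 222.1 kPa, which is > 200 kPa, so it is Class 2.2 (Compressed Gas).
No segregation rule bars Class 4.1 with Class 2.2.

Yes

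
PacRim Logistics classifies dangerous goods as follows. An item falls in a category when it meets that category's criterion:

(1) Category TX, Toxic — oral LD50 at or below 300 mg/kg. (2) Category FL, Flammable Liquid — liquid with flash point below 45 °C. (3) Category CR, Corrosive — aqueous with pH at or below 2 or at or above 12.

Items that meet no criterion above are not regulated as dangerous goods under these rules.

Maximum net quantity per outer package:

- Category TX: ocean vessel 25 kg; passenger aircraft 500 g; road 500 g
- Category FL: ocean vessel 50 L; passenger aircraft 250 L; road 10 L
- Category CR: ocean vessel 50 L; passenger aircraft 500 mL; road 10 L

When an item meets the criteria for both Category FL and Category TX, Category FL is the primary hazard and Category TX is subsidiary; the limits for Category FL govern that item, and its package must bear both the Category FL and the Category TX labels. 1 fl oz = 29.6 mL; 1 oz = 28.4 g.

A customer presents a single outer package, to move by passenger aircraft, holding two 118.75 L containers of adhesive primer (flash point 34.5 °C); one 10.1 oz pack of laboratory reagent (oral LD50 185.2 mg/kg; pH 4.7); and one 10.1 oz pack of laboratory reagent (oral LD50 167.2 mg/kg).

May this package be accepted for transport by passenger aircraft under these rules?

Adhesive primer: flash point 34.5 °C < 45 °C → Category FL (Flammable Liquid).
Laboratory reagent: oral LD50 185.2 mg/kg ≤ 300 mg/kg → Category TX (Toxic).
The laboratory reagent has oral LD50 167.2 mg/kg, which is ≤ 300 mg/kg, so it is Category TX (Toxic).
Total Category TX: (one 10.1 oz pack = 286.84 g) + (one 10.1 oz pack = 286.84 g) = 573.68 g.
573.68 g > 500 g (passenger aircraft limit, Category TX) — over the limit.
Category FL quantity: two 118.75 L containers = 237.5 L.
237.5 L ≤ 250 L (passenger aircraft limit, Category FL) — within limit.

No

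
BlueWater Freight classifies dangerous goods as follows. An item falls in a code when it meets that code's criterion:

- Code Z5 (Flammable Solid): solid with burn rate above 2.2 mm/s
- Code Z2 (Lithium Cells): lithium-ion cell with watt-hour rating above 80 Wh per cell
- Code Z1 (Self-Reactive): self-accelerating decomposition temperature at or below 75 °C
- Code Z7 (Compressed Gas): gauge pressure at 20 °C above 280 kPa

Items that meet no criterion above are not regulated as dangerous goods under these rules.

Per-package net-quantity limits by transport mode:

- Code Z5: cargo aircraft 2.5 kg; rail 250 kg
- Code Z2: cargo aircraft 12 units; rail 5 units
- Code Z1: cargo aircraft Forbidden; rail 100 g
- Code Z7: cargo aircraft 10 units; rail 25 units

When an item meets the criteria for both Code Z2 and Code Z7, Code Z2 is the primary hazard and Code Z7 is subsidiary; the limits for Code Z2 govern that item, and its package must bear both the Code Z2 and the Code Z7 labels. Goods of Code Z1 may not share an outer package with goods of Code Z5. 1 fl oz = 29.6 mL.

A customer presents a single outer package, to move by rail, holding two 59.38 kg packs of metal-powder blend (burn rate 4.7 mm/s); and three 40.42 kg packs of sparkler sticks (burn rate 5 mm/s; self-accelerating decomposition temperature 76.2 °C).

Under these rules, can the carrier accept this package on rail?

Yes

The metal-powder blend has burn rate 4.7 mm/s, which is > 2.2 mm/s, so it is Code Z5 (Flammable Solid).
With burn rate 5 mm/s (> 2.2 mm/s), the sparkler sticks fall in Code Z5.
Total Code Z5: (two 59.38 kg packs = 118.76 kg) + (three 40.42 kg packs = 121.26 kg) = 240.02 kg.
That is within the Code Z5 rail limit of 250 kg.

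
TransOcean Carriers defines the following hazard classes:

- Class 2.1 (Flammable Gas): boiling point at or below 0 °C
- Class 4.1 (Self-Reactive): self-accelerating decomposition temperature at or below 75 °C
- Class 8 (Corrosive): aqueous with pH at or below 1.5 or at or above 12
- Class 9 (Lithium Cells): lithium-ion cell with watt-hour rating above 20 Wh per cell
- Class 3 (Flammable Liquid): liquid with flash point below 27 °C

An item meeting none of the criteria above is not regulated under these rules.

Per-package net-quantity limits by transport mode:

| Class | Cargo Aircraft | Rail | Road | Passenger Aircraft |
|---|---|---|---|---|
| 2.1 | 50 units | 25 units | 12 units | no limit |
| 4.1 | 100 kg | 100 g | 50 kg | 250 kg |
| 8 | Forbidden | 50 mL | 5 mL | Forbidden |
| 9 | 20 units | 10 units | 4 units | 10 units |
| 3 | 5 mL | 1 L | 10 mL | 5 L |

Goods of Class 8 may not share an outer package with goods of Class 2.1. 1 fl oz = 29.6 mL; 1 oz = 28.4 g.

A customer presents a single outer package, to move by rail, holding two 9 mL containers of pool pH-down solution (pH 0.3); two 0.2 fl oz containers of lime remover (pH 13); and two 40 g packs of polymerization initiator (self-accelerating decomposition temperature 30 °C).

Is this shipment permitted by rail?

Yes

With pH 0.3 (≤ 1.5), the pool pH-down solution falls in Class 8.
The lime remover has pH 13, which is ≥ 12, so it is Class 8 (Corrosive).
Self-accelerating decomposition temperature 30 °C meets the Class 4.1 criterion (Self-Reactive), so the polymerization initiator is Class 4.1.
Total Class 8: (two 9 mL containers = 18 mL) + (two 0.2 fl oz containers = 11.84 mL) = 29.84 mL.
That is within the Class 8 rail limit of 50 mL.
Class 4.1 quantity: two 40 g packs = 80 g.
80 g is within the rail limit of 100 g for Class 4.1.
The segregation rule (Class 8 with Class 2.1) does not apply to Class 8 with Class 4.1.
Every hazard class is within its rail limit and no segregation rule is violated.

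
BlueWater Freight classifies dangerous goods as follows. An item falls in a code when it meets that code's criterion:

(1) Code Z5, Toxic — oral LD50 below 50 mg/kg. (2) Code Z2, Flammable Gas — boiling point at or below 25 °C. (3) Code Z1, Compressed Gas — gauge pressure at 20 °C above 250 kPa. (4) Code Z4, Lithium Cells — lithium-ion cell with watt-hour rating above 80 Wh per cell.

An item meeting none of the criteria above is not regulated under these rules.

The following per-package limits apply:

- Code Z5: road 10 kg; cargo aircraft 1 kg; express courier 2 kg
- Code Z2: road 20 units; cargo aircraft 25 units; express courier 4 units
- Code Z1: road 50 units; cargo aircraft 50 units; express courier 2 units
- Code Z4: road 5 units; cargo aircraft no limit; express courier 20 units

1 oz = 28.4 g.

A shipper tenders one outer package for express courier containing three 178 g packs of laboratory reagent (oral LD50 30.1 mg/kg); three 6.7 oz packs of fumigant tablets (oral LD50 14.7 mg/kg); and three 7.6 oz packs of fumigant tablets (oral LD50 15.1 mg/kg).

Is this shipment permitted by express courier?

The laboratory reagent has oral LD50 30.1 mg/kg, which is < 50 mg/kg, so it is Code Z5 (Toxic).
Oral LD50 14.7 mg/kg meets the Code Z5 criterion (Toxic), so the fumigant tablets are Code Z5.
With oral LD50 15.1 mg/kg (< 50 mg/kg), the fumigant tablets fall in Code Z5.
Total Code Z5: (three 178 g packs = 534 g) + (three 6.7 oz packs = 570.84 g) + (three 7.6 oz packs = 647.52 g) = 1752.36 g.
1752.36 g ≤ 2 kg (express courier limit, Code Z5) — within limit.

Yes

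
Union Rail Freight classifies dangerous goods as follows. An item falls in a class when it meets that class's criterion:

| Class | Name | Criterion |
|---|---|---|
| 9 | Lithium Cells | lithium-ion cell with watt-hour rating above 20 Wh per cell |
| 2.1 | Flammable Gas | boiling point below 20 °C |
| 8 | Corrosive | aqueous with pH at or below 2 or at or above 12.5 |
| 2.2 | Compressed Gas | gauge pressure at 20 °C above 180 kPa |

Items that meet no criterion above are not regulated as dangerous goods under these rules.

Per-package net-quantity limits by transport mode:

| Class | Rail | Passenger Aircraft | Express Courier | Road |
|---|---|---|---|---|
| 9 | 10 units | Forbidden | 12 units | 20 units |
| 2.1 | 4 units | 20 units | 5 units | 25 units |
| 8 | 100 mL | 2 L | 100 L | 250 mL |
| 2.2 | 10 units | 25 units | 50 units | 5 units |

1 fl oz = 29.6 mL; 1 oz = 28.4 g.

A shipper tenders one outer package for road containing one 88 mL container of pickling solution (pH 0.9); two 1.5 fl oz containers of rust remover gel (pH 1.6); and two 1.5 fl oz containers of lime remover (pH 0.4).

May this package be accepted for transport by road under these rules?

The pickling solution has pH 0.9, which is ≤ 2, so it is Class 8 (Corrosive).
pH 1.6 meets the Class 8 criterion (Corrosive), so the rust remover gel is Class 8.
Lime remover: pH 0.4 ≤ 2 → Class 8 (Corrosive).
Class 8 net quantity: 88 mL + (two 1.5 fl oz containers = 88.8 mL) + (two 1.5 fl oz containers = 88.8 mL) = 265.6 mL.
That exceeds the Class 8 road limit of 250 mL.

No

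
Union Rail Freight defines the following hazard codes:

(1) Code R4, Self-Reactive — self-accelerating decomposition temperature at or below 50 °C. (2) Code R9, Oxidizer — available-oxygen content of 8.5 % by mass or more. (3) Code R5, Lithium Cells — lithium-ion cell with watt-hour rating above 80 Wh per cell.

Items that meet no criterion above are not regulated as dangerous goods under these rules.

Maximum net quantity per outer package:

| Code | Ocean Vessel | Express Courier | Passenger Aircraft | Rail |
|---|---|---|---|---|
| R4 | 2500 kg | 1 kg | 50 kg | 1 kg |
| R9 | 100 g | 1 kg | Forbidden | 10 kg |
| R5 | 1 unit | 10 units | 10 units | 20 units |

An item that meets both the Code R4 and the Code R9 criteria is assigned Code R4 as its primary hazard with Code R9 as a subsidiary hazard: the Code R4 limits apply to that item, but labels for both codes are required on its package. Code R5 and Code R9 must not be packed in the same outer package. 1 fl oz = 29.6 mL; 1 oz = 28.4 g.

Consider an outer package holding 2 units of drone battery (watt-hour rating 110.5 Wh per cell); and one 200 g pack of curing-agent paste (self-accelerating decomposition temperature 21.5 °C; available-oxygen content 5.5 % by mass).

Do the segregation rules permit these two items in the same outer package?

Yes

Drone battery: watt-hour rating 110.5 Wh per cell > 80 Wh per cell → Code R5 (Lithium Cells).
Self-accelerating decomposition temperature 21.5 °C meets the Code R4 criterion (Self-Reactive), so the curing-agent paste is Code R4.
No segregation rule bars Code R5 with Code R4.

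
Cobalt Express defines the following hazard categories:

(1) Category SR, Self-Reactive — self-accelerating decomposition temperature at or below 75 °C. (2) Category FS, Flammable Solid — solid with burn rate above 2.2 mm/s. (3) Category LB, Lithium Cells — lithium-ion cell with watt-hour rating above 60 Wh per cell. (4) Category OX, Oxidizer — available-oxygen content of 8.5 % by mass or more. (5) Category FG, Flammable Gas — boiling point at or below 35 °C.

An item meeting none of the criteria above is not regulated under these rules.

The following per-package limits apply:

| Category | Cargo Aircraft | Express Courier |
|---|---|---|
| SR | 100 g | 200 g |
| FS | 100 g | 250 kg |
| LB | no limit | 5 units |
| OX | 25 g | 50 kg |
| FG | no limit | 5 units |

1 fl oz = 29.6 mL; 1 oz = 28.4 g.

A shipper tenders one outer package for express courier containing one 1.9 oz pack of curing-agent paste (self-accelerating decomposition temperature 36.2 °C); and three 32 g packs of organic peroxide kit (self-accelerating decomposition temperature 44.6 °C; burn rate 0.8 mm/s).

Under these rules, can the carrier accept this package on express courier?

Yes

With self-accelerating decomposition temperature 36.2 °C (≤ 75 °C), the curing-agent paste falls in Category SR.
The organic peroxide kit has self-accelerating decomposition temperature 44.6 °C, which is ≤ 75 °C, so it is Category SR (Self-Reactive).
Total Category SR: (one 1.9 oz pack = 53.96 g) + (three 32 g packs = 96 g) = 149.96 g.
149.96 g is within the express courier limit of 200 g for Category SR.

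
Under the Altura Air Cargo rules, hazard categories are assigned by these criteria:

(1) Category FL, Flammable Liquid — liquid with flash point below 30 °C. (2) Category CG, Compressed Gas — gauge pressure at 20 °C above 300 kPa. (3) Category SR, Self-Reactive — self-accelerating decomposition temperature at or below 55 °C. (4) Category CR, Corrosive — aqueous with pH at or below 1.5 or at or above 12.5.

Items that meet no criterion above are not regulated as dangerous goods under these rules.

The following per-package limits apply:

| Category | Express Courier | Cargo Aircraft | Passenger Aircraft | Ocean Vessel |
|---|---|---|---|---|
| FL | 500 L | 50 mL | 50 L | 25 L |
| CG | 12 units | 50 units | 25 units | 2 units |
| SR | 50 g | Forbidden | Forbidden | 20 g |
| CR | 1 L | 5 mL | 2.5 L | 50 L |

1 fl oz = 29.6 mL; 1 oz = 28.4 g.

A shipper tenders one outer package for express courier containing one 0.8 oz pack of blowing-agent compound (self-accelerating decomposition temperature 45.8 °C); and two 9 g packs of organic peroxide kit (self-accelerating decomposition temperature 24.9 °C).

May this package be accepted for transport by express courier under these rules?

Yes

The blowing-agent compound has self-accelerating decomposition temperature 45.8 °C, which is ≤ 55 °C, so it is Category SR (Self-Reactive).
Organic peroxide kit: self-accelerating decomposition temperature 24.9 °C ≤ 55 °C → Category SR (Self-Reactive).
Category SR net quantity: (one 0.8 oz pack = 22.72 g) + (two 9 g packs = 18 g) = 40.72 g.
40.72 g is within the express courier limit of 50 g for Category SR.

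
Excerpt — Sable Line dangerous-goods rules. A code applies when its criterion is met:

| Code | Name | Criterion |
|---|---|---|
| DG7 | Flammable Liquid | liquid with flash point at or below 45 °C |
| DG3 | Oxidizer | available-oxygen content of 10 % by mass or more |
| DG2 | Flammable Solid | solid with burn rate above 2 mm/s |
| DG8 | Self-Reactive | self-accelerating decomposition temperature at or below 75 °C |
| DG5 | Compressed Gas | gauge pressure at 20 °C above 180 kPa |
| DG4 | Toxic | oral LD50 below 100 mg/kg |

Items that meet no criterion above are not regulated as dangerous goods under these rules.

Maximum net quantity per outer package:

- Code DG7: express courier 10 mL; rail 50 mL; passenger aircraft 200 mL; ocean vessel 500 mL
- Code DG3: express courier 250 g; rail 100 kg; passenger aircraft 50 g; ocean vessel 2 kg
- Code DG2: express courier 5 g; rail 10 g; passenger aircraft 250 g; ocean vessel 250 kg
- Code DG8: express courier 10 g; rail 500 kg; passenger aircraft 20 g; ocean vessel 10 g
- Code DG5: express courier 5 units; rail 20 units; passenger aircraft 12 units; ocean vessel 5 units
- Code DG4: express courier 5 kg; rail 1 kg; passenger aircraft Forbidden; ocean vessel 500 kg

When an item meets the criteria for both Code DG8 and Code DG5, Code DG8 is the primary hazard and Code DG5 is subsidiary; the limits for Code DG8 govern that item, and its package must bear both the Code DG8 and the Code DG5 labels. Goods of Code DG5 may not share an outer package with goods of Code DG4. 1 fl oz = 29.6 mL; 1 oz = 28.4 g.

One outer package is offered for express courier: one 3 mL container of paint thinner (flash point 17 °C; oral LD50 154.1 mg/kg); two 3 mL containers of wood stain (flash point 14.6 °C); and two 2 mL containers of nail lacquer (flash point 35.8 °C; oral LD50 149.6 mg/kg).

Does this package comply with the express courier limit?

No

The paint thinner has flash point 17 °C, which is ≤ 45 °C, so it is Code DG7 (Flammable Liquid).
Wood stain: flash point 14.6 °C ≤ 45 °C → Code DG7 (Flammable Liquid).
Flash point 35.8 °C meets the Code DG7 criterion (Flammable Liquid), so the nail lacquer is Code DG7.
Code DG7 net quantity: 3 mL + (two 3 mL containers = 6 mL) + (two 2 mL containers = 4 mL) = 13 mL.
That exceeds the Code DG7 express courier limit of 10 mL.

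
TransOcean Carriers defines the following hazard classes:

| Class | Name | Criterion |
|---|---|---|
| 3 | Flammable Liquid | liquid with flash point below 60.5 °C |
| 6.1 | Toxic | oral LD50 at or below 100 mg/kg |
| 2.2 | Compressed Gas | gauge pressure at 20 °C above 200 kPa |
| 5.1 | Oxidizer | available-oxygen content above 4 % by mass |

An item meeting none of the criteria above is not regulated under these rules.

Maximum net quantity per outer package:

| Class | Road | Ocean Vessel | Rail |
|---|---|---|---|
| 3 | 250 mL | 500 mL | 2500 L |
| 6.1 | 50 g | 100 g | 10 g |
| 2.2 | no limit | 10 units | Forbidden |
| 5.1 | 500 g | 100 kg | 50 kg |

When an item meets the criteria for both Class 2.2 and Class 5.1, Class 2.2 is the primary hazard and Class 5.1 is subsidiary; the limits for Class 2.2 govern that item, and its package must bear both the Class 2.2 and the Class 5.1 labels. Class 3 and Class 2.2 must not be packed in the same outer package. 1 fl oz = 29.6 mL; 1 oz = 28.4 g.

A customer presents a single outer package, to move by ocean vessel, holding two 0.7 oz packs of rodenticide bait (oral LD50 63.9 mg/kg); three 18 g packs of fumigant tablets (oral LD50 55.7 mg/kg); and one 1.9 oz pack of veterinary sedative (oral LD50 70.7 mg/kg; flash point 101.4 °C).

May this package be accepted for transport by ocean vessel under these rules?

No

Rodenticide bait: oral LD50 63.9 mg/kg ≤ 100 mg/kg → Class 6.1 (Toxic).
With oral LD50 55.7 mg/kg (≤ 100 mg/kg), the fumigant tablets fall in Class 6.1.
Veterinary sedative: oral LD50 70.7 mg/kg ≤ 100 mg/kg → Class 6.1 (Toxic).
Class 6.1 net quantity: (two 0.7 oz packs = 39.76 g) + (three 18 g packs = 54 g) + (one 1.9 oz pack = 53.96 g) = 147.72 g.
147.72 g exceeds the ocean vessel limit of 100 g for Class 6.1.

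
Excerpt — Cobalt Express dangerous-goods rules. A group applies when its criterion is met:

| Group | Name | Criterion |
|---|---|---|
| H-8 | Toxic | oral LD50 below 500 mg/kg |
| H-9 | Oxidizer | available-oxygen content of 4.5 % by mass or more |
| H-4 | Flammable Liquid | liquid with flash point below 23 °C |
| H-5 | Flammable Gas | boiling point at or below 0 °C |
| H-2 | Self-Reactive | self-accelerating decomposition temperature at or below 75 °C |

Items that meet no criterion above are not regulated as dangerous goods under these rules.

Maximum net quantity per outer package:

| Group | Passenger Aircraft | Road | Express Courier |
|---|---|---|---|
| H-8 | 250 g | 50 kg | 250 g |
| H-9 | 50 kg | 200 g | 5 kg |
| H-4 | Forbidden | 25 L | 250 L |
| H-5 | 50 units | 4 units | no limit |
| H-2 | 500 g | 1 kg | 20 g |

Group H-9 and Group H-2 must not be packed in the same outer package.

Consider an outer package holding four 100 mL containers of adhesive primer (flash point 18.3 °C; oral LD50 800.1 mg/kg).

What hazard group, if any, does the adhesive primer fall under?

Group H-4

Flash point 18.3 °C meets the Group H-4 criterion (Flammable Liquid), so the adhesive primer is Group H-4.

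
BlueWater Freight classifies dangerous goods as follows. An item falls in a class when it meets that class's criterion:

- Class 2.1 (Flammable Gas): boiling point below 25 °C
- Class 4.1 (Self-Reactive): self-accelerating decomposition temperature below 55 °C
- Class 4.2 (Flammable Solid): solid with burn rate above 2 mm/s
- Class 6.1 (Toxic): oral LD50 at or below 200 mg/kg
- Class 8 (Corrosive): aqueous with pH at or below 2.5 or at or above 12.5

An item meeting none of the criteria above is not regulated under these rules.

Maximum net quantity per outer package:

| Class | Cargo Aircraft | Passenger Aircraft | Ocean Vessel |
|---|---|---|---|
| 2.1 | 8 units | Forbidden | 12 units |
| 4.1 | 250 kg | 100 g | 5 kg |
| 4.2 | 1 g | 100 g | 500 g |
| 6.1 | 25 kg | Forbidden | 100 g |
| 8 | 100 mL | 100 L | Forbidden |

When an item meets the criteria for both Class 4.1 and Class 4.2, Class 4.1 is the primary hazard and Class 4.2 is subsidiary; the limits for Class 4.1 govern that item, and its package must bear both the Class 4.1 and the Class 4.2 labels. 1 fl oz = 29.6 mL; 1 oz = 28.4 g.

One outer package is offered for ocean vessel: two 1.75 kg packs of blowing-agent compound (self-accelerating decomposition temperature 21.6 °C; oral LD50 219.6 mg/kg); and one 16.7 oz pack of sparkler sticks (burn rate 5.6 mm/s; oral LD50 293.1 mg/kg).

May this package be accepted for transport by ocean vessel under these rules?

Yes

The blowing-agent compound has self-accelerating decomposition temperature 21.6 °C, which is < 55 °C, so it is Class 4.1 (Self-Reactive).
Burn rate 5.6 mm/s meets the Class 4.2 criterion (Flammable Solid), so the sparkler sticks are Class 4.2.
Class 4.2 quantity: one 16.7 oz pack = 474.28 g.
That is within the Class 4.2 ocean vessel limit of 500 g.
Class 4.1 quantity: two 1.75 kg packs = 3.5 kg.
3.5 kg is within the ocean vessel limit of 5 kg for Class 4.1.
Every hazard class is within its ocean vessel limit and no segregation rule is violated.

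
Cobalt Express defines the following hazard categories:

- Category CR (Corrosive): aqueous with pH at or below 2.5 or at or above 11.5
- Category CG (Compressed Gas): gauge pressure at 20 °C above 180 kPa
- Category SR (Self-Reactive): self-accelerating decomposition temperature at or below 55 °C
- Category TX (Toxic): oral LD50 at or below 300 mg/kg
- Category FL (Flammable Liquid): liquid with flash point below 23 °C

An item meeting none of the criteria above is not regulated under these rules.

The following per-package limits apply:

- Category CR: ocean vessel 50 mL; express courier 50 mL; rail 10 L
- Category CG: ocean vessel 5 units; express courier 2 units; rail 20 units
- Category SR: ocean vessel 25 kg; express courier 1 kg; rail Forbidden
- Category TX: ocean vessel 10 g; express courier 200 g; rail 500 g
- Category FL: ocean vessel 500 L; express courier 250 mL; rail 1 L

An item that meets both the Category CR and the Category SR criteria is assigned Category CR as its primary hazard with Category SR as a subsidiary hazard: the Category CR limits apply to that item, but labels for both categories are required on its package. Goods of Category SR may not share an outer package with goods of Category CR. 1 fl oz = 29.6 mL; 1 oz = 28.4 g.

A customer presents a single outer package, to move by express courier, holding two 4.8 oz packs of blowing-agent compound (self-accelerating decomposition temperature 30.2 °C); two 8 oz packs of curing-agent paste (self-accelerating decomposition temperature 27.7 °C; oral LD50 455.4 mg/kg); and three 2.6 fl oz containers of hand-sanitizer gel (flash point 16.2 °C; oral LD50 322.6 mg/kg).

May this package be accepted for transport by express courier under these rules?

Yes

With self-accelerating decomposition temperature 30.2 °C (≤ 55 °C), the blowing-agent compound falls in Category SR.
Curing-agent paste: self-accelerating decomposition temperature 27.7 °C ≤ 55 °C → Category SR (Self-Reactive).
Flash point 16.2 °C meets the Category FL criterion (Flammable Liquid), so the hand-sanitizer gel is Category FL.
Total Category SR: (two 4.8 oz packs = 272.64 g) + (two 8 oz packs = 454.4 g) = 727.04 g.
727.04 g is within the express courier limit of 1 kg for Category SR.
Category FL quantity: three 2.6 fl oz containers = 230.88 mL.
That is within the Category FL express courier limit of 250 mL.
The segregation rule (Category SR with Category CR) does not apply to Category SR with Category FL.
Every hazard category is within its express courier limit and no segregation rule is violated.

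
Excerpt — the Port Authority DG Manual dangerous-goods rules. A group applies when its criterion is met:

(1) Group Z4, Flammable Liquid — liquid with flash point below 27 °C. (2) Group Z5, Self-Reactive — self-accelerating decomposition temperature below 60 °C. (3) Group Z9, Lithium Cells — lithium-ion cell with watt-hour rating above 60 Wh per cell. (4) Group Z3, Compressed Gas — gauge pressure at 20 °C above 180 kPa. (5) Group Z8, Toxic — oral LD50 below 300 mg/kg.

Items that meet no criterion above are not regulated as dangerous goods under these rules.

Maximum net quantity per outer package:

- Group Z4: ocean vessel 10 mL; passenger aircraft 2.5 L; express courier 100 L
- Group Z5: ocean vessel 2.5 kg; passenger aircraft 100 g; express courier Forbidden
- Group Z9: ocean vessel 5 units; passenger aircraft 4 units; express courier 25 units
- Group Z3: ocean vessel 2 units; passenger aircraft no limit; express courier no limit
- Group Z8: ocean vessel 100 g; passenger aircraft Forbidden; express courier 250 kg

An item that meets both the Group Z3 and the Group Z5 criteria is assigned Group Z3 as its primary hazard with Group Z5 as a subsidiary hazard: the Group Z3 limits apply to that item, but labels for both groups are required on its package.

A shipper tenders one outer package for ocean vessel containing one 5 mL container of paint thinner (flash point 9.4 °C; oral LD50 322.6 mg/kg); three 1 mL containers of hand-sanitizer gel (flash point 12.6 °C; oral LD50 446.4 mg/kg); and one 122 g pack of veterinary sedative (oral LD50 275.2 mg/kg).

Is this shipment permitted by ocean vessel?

The paint thinner has flash point 9.4 °C, which is < 27 °C, so it is Group Z4 (Flammable Liquid).
With flash point 12.6 °C (< 27 °C), the hand-sanitizer gel falls in Group Z4.
Veterinary sedative: oral LD50 275.2 mg/kg < 300 mg/kg → Group Z8 (Toxic).
Group Z4 net quantity: 5 mL + (three 1 mL containers = 3 mL) = 8 mL.
8 mL is within the ocean vessel limit of 10 mL for Group Z4.
Group Z8 quantity: 122 g.
122 g exceeds the ocean vessel limit of 100 g for Group Z8.

No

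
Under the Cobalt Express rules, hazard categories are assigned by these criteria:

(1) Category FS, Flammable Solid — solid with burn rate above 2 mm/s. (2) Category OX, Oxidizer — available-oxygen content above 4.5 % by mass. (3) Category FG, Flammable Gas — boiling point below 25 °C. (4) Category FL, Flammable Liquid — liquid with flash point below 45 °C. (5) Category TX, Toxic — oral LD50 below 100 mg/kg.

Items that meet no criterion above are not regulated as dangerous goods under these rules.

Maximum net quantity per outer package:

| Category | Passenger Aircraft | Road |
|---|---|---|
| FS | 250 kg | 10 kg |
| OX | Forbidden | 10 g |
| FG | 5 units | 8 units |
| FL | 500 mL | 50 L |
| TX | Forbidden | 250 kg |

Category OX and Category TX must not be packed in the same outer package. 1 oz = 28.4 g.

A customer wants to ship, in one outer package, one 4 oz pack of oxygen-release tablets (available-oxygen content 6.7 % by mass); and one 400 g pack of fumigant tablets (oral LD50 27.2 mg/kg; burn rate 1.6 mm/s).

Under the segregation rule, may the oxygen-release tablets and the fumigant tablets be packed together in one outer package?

No

With available-oxygen content 6.7 % by mass (> 4.5 % by mass), the oxygen-release tablets fall in Category OX.
Oral LD50 27.2 mg/kg meets the Category TX criterion (Toxic), so the fumigant tablets are Category TX.
Category OX and Category TX may not share an outer package.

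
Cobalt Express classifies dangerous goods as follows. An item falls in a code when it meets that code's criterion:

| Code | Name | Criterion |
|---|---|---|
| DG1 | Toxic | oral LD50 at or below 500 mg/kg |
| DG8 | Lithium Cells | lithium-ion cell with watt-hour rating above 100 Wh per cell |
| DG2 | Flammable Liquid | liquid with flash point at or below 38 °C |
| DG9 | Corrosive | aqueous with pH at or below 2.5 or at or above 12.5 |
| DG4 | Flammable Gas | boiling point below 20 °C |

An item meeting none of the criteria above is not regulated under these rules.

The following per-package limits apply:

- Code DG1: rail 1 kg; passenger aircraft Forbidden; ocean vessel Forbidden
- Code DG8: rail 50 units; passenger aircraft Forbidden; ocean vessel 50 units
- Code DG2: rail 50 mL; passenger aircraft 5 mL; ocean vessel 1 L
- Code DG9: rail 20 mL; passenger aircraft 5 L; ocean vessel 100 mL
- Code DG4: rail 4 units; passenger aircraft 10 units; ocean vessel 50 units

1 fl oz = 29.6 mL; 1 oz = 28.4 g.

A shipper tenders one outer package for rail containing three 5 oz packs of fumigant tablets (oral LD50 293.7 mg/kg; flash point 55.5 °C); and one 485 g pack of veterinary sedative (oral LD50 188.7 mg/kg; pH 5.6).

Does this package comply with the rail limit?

Oral LD50 293.7 mg/kg meets the Code DG1 criterion (Toxic), so the fumigant tablets are Code DG1.
Veterinary sedative: oral LD50 188.7 mg/kg ≤ 500 mg/kg → Code DG1 (Toxic).
Total Code DG1: (three 5 oz packs = 426 g) + 485 g = 911 g.
That is within the Code DG1 rail limit of 1 kg.

Yes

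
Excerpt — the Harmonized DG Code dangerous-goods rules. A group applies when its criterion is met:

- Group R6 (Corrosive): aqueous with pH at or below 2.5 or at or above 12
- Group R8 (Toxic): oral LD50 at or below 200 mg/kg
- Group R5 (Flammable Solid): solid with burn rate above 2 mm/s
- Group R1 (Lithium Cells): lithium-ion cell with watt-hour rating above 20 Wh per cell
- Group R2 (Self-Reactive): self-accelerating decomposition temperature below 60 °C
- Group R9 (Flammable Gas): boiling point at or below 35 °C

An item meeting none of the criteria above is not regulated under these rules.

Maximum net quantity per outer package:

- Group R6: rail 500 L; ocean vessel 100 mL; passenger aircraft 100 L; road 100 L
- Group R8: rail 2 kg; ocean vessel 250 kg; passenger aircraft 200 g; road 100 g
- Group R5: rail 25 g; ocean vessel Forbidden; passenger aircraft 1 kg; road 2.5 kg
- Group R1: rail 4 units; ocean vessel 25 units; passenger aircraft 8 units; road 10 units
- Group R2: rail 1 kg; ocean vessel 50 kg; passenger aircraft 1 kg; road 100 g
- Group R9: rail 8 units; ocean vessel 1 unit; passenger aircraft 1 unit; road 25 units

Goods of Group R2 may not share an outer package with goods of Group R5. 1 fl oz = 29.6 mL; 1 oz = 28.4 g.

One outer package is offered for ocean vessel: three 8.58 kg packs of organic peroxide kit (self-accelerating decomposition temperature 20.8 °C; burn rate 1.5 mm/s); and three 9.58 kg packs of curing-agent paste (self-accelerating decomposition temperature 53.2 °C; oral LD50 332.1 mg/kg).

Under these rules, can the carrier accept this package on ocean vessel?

No

Organic peroxide kit: self-accelerating decomposition temperature 20.8 °C < 60 °C → Group R2 (Self-Reactive).
Curing-agent paste: self-accelerating decomposition temperature 53.2 °C < 60 °C → Group R2 (Self-Reactive).
Total Group R2: (three 8.58 kg packs = 25.74 kg) + (three 9.58 kg packs = 28.74 kg) = 54.48 kg.
That exceeds the Group R2 ocean vessel limit of 50 kg.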